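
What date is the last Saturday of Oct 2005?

Oct 2005 begins on a Saturday, so the first Saturday is Oct 1.
Oct 2005 has 31 days. Adding weeks: 1, 8, 15, 22, 29 — the last one ≤ 31 is the 29th.

Oct 29, 2005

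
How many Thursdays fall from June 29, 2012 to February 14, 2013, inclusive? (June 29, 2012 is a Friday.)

June 29, 2012 is a Friday; the first Thursday on or after it is July 5, 2012 (6 days later).
From July 5, 2012 to February 14, 2013: 26 + 31 + 30 + 31 + 30 + 31 + 31 + 14 = 224 days (rest of July, August, September, October, November, December, January, February).
224 ÷ 7 = 32 full weeks with remainder 0, so 32 more Thursdays after the first → 33.

33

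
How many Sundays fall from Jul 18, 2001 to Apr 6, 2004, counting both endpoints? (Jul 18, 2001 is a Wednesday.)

142

Jul 18, 2001 is a Wednesday; the first Sunday on or after it is Jul 22, 2001 (4 days later).
From Jul 22, 2001 to Apr 6, 2004: 162 + 365 + 365 + 97 = 989 days (rest of 2001, 2002, 2003, to Apr 6, 2004 in 2004).
989 ÷ 7 = 141 full weeks with remainder 2, so 141 more Sundays after the first → 142.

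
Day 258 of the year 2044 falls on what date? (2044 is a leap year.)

Jan has 31 days (258 − 31 = 227 remain).
Feb has 29 days (227 − 29 = 198 remain).
Mar has 31 days (198 − 31 = 167 remain).
Apr has 30 days (167 − 30 = 137 remain).
May has 31 days (137 − 31 = 106 remain).
Jun has 30 days (106 − 30 = 76 remain).
Jul has 31 days (76 − 31 = 45 remain).
Aug has 31 days (45 − 31 = 14 remain).
14 into Sep → Sep 14.

Sep 14, 2044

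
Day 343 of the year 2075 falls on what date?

January has 31 days (343 − 31 = 312 remain).
February has 28 days (312 − 28 = 284 remain).
March has 31 days (284 − 31 = 253 remain).
April has 30 days (253 − 30 = 223 remain).
May has 31 days (223 − 31 = 192 remain).
June has 30 days (192 − 30 = 162 remain).
July has 31 days (162 − 31 = 131 remain).
August has 31 days (131 − 31 = 100 remain).
September has 30 days (100 − 30 = 70 remain).
October has 31 days (70 − 31 = 39 remain).
November has 30 days (39 − 30 = 9 remain).
9 into December → December 9.

2075-12-09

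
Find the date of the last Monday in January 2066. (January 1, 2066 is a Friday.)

January 2066 begins on a Friday, so the first Monday is January 4 (3 days later).
January 2066 has 31 days. Adding weeks: 4, 11, 18, 25 — the last one ≤ 31 is the 25th.

January 25, 2066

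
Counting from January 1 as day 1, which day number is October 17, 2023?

290

Days in months before October: 31 + 28 + 31 + 30 + 31 + 30 + 31 + 31 + 30 = 273.
Plus 17 days into October → day 290.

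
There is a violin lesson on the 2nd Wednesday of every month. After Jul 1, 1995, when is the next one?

Jul 1995 starts on a Saturday; its first Wednesday is the 5th, so the 2nd Wednesday is the 12th — Jul 12, 1995.
Jul 12, 1995 is after Jul 1, 1995, so that is the next one.

Jul 12, 1995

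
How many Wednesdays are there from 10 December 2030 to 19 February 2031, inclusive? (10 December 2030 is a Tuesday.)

11

10 December 2030 is a Tuesday; the first Wednesday on or after it is 11 December 2030 (1 day later).
From 11 December 2030 to 19 February 2031: 20 + 31 + 19 = 70 days (rest of December, January, February).
70 ÷ 7 = 10 full weeks with remainder 0, so 10 more Wednesdays after the first → 11.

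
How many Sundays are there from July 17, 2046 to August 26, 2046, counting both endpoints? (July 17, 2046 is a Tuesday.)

July 17, 2046 is a Tuesday; the first Sunday on or after it is July 22, 2046 (5 days later).
From July 22, 2046 to August 26, 2046: 9 + 26 = 35 days (rest of July, August).
35 ÷ 7 = 5 full weeks with remainder 0, so 5 more Sundays after the first → 6.

6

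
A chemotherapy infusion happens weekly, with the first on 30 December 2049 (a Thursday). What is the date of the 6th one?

The 6th occurrence is 5 intervals after the first: 5 × 7 = 35 days after 30 December 2049.
December has 31 days — 1 day to the end of December leaves 34.
January has 31 days (3 left).
3 days into February → 3 February 2050.

3 February 2050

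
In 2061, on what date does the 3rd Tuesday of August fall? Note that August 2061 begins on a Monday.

16 August 2061

August 2061 begins on a Monday, so the first Tuesday is August 2 (1 day later).
The 3rd Tuesday is 2 weeks later: 2 + 14 = 16.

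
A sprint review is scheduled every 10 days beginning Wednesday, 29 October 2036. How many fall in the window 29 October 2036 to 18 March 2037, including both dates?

15

Occurrences land 10·i days after 29 October 2036 for i = 0, 1, 2, …
The window opens on the start date, so the first occurrence inside is #1 on 29 October 2036.
18 March 2037 is 140 days after the start; 140 ÷ 10 = 14 remainder 0. Last occurrence in the window: #15 on 18 March 2037.
Occurrences #1 through #15: 15 in total.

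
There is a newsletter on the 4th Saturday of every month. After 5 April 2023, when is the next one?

22 April 2023

April 2023 starts on a Saturday; its first Saturday is the 1st, so the 4th Saturday is the 22nd — 22 April 2023.
22 April 2023 is after 5 April 2023, so that is the next one.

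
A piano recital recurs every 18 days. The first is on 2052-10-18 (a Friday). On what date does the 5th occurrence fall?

The 5th occurrence is 4 intervals after the first: 4 × 18 = 72 days after 2052-10-18.
October has 31 days — 13 days to the end of October leaves 59.
November has 30 days (29 left).
29 days into December → 2052-12-29.

2052-12-29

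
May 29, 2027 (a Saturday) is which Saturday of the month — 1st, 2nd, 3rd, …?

Day 29 falls in week ⌈29/7⌉ of the month.
Days 1–7 hold the 1st Saturday, 8–14 the 2nd, 15–21 the 3rd, 22–28 the 4th, 29–31 the 5th.
29 is in the range for the 5th.

5th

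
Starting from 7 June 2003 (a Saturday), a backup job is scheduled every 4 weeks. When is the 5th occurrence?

27 September 2003

The 5th occurrence is 4 intervals after the first: 4 × 28 = 112 days after 7 June 2003.
June has 30 days — 23 days to the end of June leaves 89.
July has 31 days (58 left).
August has 31 days (27 left).
27 days into September → 27 September 2003.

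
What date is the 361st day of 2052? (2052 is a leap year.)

26 December 2052

January has 31 days (361 − 31 = 330 remain).
February has 29 days (330 − 29 = 301 remain).
March has 31 days (301 − 31 = 270 remain).
April has 30 days (270 − 30 = 240 remain).
May has 31 days (240 − 31 = 209 remain).
June has 30 days (209 − 30 = 179 remain).
July has 31 days (179 − 31 = 148 remain).
August has 31 days (148 − 31 = 117 remain).
September has 30 days (117 − 30 = 87 remain).
October has 31 days (87 − 31 = 56 remain).
November has 30 days (56 − 30 = 26 remain).
26 into December → December 26.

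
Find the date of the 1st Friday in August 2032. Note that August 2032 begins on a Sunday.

August 6, 2032

August 2032 begins on a Sunday, so the first Friday is August 6 (5 days later).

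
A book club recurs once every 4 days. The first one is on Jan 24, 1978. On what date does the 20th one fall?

Apr 10, 1978

The 20th occurrence is 19 intervals after the first: 19 × 4 = 76 days after Jan 24, 1978.
Jan has 31 days — 7 days to the end of Jan leaves 69.
Feb has 28 days (41 left).
Mar has 31 days (10 left).
10 days into Apr → Apr 10, 1978.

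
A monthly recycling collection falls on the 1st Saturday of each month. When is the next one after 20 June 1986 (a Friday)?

5 July 1986

June 1986 starts on a Sunday, so its 1st Saturday is 7 June 1986 (6 days in).
That is not after 20 June 1986, so look at July 1986.
July 1986 starts on a Tuesday, so its 1st Saturday is 5 July 1986 (4 days in).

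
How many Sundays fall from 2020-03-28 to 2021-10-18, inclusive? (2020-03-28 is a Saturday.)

82

2020-03-28 is a Saturday; the first Sunday on or after it is 2020-03-29 (1 day later).
From 2020-03-29 to 2021-10-18: 277 + 291 = 568 days (rest of 2020, to 2021-10-18 in 2021).
568 ÷ 7 = 81 full weeks with remainder 1, so 81 more Sundays after the first → 82.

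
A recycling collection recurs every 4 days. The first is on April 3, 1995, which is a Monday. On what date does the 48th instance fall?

The 48th occurrence is 47 intervals after the first: 47 × 4 = 188 days after April 3, 1995.
April has 30 days — 27 days to the end of April leaves 161.
May has 31 days (130 left).
June has 30 days (100 left).
July has 31 days (69 left).
August has 31 days (38 left).
September has 30 days (8 left).
8 days into October → October 8, 1995.

October 8, 1995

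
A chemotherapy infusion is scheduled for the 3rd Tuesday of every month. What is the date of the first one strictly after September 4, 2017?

September 19, 2017

September 2017 starts on a Friday; its first Tuesday is the 5th, so the 3rd Tuesday is the 19th — September 19, 2017.
September 19, 2017 is after September 4, 2017, so that is the next one.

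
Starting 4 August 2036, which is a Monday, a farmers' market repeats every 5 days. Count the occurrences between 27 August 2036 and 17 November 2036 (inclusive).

17

Occurrences land 5·i days after 4 August 2036 for i = 0, 1, 2, …
27 August 2036 is 23 days after the start; 23 ÷ 5 = 4 remainder 3; since the remainder is 3, round up to i = 5. First occurrence in the window: #6 on 29 August 2036 (5×5 = 25 days in).
17 November 2036 is 105 days after the start; 105 ÷ 5 = 21 remainder 0. Last occurrence in the window: #22 on 17 November 2036.
Occurrences #6 through #22: 17 in total.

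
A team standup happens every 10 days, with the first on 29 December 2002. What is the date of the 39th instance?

13 January 2004

The 39th occurrence is 38 intervals after the first: 38 × 10 = 380 days after 29 December 2002.
December has 31 days — 2 days to the end of December leaves 378.
January has 31 days (347 left).
February has 28 days (319 left).
March has 31 days (288 left).
April has 30 days (258 left).
May has 31 days (227 left).
June has 30 days (197 left).
July has 31 days (166 left).
August has 31 days (135 left).
September has 30 days (105 left).
October has 31 days (74 left).
November has 30 days (44 left).
December has 31 days (13 left).
13 days into January → 13 January 2004.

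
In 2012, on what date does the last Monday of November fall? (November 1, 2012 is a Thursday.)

2012-11-26

November 2012 begins on a Thursday, so the first Monday is November 5 (4 days later).
November 2012 has 30 days. Adding weeks: 5, 12, 19, 26 — the last one ≤ 30 is the 26th.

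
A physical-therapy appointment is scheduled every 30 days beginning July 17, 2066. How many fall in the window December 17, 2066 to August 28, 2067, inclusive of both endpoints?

8

Occurrences land 30·i days after July 17, 2066 for i = 0, 1, 2, …
December 17, 2066 is 153 days after the start; 153 ÷ 30 = 5 remainder 3; since the remainder is 3, round up to i = 6. First occurrence in the window: #7 on January 13, 2067 (6×30 = 180 days in).
August 28, 2067 is 407 days after the start; 407 ÷ 30 = 13 remainder 17. Last occurrence in the window: #14 on August 11, 2067.
Occurrences #7 through #14: 8 in total.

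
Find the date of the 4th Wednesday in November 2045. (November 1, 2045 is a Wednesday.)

2045-11-22

November 2045 begins on a Wednesday, so the first Wednesday is November 1.
The 4th Wednesday is 3 weeks later: 1 + 21 = 22.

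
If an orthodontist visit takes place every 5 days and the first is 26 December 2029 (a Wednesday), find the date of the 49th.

23 August 2030

The 49th occurrence is 48 intervals after the first: 48 × 5 = 240 days after 26 December 2029.
December has 31 days — 5 days to the end of December leaves 235.
January has 31 days (204 left).
February has 28 days (176 left).
March has 31 days (145 left).
April has 30 days (115 left).
May has 31 days (84 left).
June has 30 days (54 left).
July has 31 days (23 left).
23 days into August → 23 August 2030.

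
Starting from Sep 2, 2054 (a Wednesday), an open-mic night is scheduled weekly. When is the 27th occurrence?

The 27th occurrence is 26 intervals after the first: 26 × 7 = 182 days after Sep 2, 2054.
Sep has 30 days — 28 days to the end of Sep leaves 154.
Oct has 31 days (123 left).
Nov has 30 days (93 left).
Dec has 31 days (62 left).
Jan has 31 days (31 left).
Feb has 28 days (3 left).
3 days into Mar → Mar 3, 2055.

Mar 3, 2055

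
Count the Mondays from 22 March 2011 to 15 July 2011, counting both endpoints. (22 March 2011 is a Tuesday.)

22 March 2011 is a Tuesday; the first Monday on or after it is 28 March 2011 (6 days later).
From 28 March 2011 to 15 July 2011: 3 + 30 + 31 + 30 + 15 = 109 days (rest of March, April, May, June, July).
109 ÷ 7 = 15 full weeks with remainder 4, so 15 more Mondays after the first → 16.

16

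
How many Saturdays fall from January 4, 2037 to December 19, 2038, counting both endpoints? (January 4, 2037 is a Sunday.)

102

January 4, 2037 is a Sunday; the first Saturday on or after it is January 10, 2037 (6 days later).
From January 10, 2037 to December 19, 2038: 355 + 353 = 708 days (rest of 2037, to December 19, 2038 in 2038).
708 ÷ 7 = 101 full weeks with remainder 1, so 101 more Saturdays after the first → 102.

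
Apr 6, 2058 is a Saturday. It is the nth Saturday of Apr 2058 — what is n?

Day 6 falls in week ⌈6/7⌉ of the month.
Days 1–7 hold the 1st Saturday, 8–14 the 2nd, 15–21 the 3rd, 22–28 the 4th, 29–31 the 5th.
6 is in the range for the 1st.

1st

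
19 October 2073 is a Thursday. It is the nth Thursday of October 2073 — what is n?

Day 19 falls in week ⌈19/7⌉ of the month.
Days 1–7 hold the 1st Thursday, 8–14 the 2nd, 15–21 the 3rd, 22–28 the 4th, 29–31 the 5th.
19 is in the range for the 3rd.

3rd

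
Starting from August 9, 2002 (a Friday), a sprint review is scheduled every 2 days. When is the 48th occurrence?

The 48th occurrence is 47 intervals after the first: 47 × 2 = 94 days after August 9, 2002.
August has 31 days — 22 days to the end of August leaves 72.
September has 30 days (42 left).
October has 31 days (11 left).
11 days into November → November 11, 2002.

November 11, 2002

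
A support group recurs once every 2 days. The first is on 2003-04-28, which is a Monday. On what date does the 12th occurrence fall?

The 12th occurrence is 11 intervals after the first: 11 × 2 = 22 days after 2003-04-28.
April has 30 days — 2 days to the end of April leaves 20.
20 days into May → 2003-05-20.

2003-05-20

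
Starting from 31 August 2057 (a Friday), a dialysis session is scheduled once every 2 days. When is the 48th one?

The 48th occurrence is 47 intervals after the first: 47 × 2 = 94 days after 31 August 2057.
August has 31 days — 0 days to the end of August leaves 94.
September has 30 days (64 left).
October has 31 days (33 left).
November has 30 days (3 left).
3 days into December → 3 December 2057.

3 December 2057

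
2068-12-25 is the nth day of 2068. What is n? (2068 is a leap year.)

Days in months before December: 31 + 29 + 31 + 30 + 31 + 30 + 31 + 31 + 30 + 31 + 30 = 335.
Plus 25 days into December → day 360.

360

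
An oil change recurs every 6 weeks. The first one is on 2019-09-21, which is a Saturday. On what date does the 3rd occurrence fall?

2019-12-14

The 3rd occurrence is 2 intervals after the first: 2 × 42 = 84 days after 2019-09-21.
September has 30 days — 9 days to the end of September leaves 75.
October has 31 days (44 left).
November has 30 days (14 left).
14 days into December → 2019-12-14.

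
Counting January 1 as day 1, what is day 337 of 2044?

December 2, 2044

January has 31 days (337 − 31 = 306 remain).
February has 29 days (306 − 29 = 277 remain).
March has 31 days (277 − 31 = 246 remain).
April has 30 days (246 − 30 = 216 remain).
May has 31 days (216 − 31 = 185 remain).
June has 30 days (185 − 30 = 155 remain).
July has 31 days (155 − 31 = 124 remain).
August has 31 days (124 − 31 = 93 remain).
September has 30 days (93 − 30 = 63 remain).
October has 31 days (63 − 31 = 32 remain).
November has 30 days (32 − 30 = 2 remain).
2 into December → December 2.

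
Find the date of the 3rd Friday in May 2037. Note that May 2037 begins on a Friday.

May 2037 begins on a Friday, so the first Friday is May 1.
The 3rd Friday is 2 weeks later: 1 + 14 = 15.

May 15, 2037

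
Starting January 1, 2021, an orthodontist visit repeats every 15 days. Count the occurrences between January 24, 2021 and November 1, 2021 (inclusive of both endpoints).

19

Occurrences land 15·i days after January 1, 2021 for i = 0, 1, 2, …
January 24, 2021 is 23 days after the start; 23 ÷ 15 = 1 remainder 8; since the remainder is 8, round up to i = 2. First occurrence in the window: #3 on January 31, 2021 (2×15 = 30 days in).
November 1, 2021 is 304 days after the start; 304 ÷ 15 = 20 remainder 4. Last occurrence in the window: #21 on October 28, 2021.
Occurrences #3 through #21: 19 in total.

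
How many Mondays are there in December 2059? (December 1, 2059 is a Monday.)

December 1, 2059 is a Monday; the first Monday on or after it is December 1, 2059.
From December 1, 2059 to December 31, 2059 is 31 − 1 = 30 days.
30 ÷ 7 = 4 full weeks with remainder 2, so 4 more Mondays after the first → 5.

5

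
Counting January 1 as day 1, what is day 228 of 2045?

January has 31 days (228 − 31 = 197 remain).
February has 28 days (197 − 28 = 169 remain).
March has 31 days (169 − 31 = 138 remain).
April has 30 days (138 − 30 = 108 remain).
May has 31 days (108 − 31 = 77 remain).
June has 30 days (77 − 30 = 47 remain).
July has 31 days (47 − 31 = 16 remain).
16 into August → August 16.

August 16, 2045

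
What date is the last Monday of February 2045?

February 2045 begins on a Wednesday, so the first Monday is February 6 (5 days later).
February 2045 has 28 days. Adding weeks: 6, 13, 20, 27 — the last one ≤ 28 is the 27th.

27 February 2045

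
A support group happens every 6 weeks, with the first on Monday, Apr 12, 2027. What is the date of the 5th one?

Sep 27, 2027

The 5th occurrence is 4 intervals after the first: 4 × 42 = 168 days after Apr 12, 2027.
Apr has 30 days — 18 days to the end of Apr leaves 150.
May has 31 days (119 left).
Jun has 30 days (89 left).
Jul has 31 days (58 left).
Aug has 31 days (27 left).
27 days into Sep → Sep 27, 2027.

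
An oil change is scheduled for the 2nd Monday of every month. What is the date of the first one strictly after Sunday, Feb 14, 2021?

Mar 8, 2021

Feb 2021 starts on a Monday; its first Monday is the 1st, so the 2nd Monday is the 8th — Feb 8, 2021.
That is not after Feb 14, 2021, so look at Mar 2021.
Mar 2021 starts on a Monday; its first Monday is the 1st, so the 2nd Monday is the 8th — Mar 8, 2021.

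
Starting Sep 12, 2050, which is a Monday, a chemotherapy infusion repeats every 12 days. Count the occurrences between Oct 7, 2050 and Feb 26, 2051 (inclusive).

11

Occurrences land 12·i days after Sep 12, 2050 for i = 0, 1, 2, …
Oct 7, 2050 is 25 days after the start; 25 ÷ 12 = 2 remainder 1; since the remainder is 1, round up to i = 3. First occurrence in the window: #4 on Oct 18, 2050 (3×12 = 36 days in).
Feb 26, 2051 is 167 days after the start; 167 ÷ 12 = 13 remainder 11. Last occurrence in the window: #14 on Feb 15, 2051.
Occurrences #4 through #14: 11 in total.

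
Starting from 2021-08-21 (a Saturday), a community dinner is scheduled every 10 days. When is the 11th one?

The 11th occurrence is 10 intervals after the first: 10 × 10 = 100 days after 2021-08-21.
August has 31 days — 10 days to the end of August leaves 90.
September has 30 days (60 left).
October has 31 days (29 left).
29 days into November → 2021-11-29.

2021-11-29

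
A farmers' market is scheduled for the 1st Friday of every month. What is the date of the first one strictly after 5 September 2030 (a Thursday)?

September 2030 starts on a Sunday, so its 1st Friday is 6 September 2030 (5 days in).
6 September 2030 is after 5 September 2030, so that is the next one.

6 September 2030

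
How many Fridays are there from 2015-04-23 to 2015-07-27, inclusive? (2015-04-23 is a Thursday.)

14

2015-04-23 is a Thursday; the first Friday on or after it is 2015-04-24 (1 day later).
From 2015-04-24 to 2015-07-27: 6 + 31 + 30 + 27 = 94 days (rest of April, May, June, July).
94 ÷ 7 = 13 full weeks with remainder 3, so 13 more Fridays after the first → 14.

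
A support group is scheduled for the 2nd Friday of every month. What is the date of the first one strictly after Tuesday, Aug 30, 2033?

Sep 9, 2033

Aug 2033 starts on a Monday; its first Friday is the 5th, so the 2nd Friday is the 12th — Aug 12, 2033.
That is not after Aug 30, 2033, so look at Sep 2033.
Sep 2033 starts on a Thursday; its first Friday is the 2nd, so the 2nd Friday is the 9th — Sep 9, 2033.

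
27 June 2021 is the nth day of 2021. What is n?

Days in months before June: 31 + 28 + 31 + 30 + 31 = 151.
Plus 27 days into June → day 178.

178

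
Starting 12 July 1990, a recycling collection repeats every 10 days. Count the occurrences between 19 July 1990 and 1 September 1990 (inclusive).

Occurrences land 10·i days after 12 July 1990 for i = 0, 1, 2, …
19 July 1990 is 7 days after the start; 7 ÷ 10 = 0 remainder 7; since the remainder is 7, round up to i = 1. First occurrence in the window: #2 on 22 July 1990 (1×10 = 10 days in).
1 September 1990 is 51 days after the start; 51 ÷ 10 = 5 remainder 1. Last occurrence in the window: #6 on 31 August 1990.
Occurrences #2 through #6: 5 in total.

5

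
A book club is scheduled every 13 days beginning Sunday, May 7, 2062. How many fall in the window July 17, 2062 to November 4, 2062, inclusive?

Occurrences land 13·i days after May 7, 2062 for i = 0, 1, 2, …
July 17, 2062 is 71 days after the start; 71 ÷ 13 = 5 remainder 6; since the remainder is 6, round up to i = 6. First occurrence in the window: #7 on July 24, 2062 (6×13 = 78 days in).
November 4, 2062 is 181 days after the start; 181 ÷ 13 = 13 remainder 12. Last occurrence in the window: #14 on October 23, 2062.
Occurrences #7 through #14: 8 in total.

8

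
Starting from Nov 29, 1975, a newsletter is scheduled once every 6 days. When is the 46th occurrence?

Aug 25, 1976

The 46th occurrence is 45 intervals after the first: 45 × 6 = 270 days after Nov 29, 1975.
Nov has 30 days — 1 day to the end of Nov leaves 269.
Dec has 31 days (238 left).
Jan has 31 days (207 left).
Feb has 29 days (178 left).
Mar has 31 days (147 left).
Apr has 30 days (117 left).
May has 31 days (86 left).
Jun has 30 days (56 left).
Jul has 31 days (25 left).
25 days into Aug → Aug 25, 1976.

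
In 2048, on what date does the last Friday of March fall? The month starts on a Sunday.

27 March 2048

March 2048 begins on a Sunday, so the first Friday is March 6 (5 days later).
March 2048 has 31 days. Adding weeks: 6, 13, 20, 27 — the last one ≤ 31 is the 27th.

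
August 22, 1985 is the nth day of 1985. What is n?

234

Days in months before August: 31 + 28 + 31 + 30 + 31 + 30 + 31 = 212.
Plus 22 days into August → day 234.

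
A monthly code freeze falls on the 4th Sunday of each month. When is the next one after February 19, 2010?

February 2010 starts on a Monday; its first Sunday is the 7th, so the 4th Sunday is the 28th — February 28, 2010.
February 28, 2010 is after February 19, 2010, so that is the next one.

February 28, 2010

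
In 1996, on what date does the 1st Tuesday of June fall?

4 June 1996

The first Tuesday of June 1996 is June 4.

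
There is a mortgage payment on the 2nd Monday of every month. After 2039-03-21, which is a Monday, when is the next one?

2039-04-11

March 2039 starts on a Tuesday; its first Monday is the 7th, so the 2nd Monday is the 14th — 2039-03-14.
That is not after 2039-03-21, so look at April 2039.
April 2039 starts on a Friday; its first Monday is the 4th, so the 2nd Monday is the 11th — 2039-04-11.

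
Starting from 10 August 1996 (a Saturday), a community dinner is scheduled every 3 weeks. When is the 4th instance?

12 October 1996

The 4th occurrence is 3 intervals after the first: 3 × 21 = 63 days after 10 August 1996.
August has 31 days — 21 days to the end of August leaves 42.
September has 30 days (12 left).
12 days into October → 12 October 1996.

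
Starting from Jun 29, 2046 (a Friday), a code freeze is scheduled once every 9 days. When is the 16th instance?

The 16th occurrence is 15 intervals after the first: 15 × 9 = 135 days after Jun 29, 2046.
Jun has 30 days — 1 day to the end of Jun leaves 134.
Jul has 31 days (103 left).
Aug has 31 days (72 left).
Sep has 30 days (42 left).
Oct has 31 days (11 left).
11 days into Nov → Nov 11, 2046.

Nov 11, 2046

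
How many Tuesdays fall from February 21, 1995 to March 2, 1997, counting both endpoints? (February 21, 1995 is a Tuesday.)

February 21, 1995 is a Tuesday; the first Tuesday on or after it is February 21, 1995.
From February 21, 1995 to March 2, 1997: 313 + 366 + 61 = 740 days (rest of 1995, 1996, to March 2, 1997 in 1997).
740 ÷ 7 = 105 full weeks with remainder 5, so 105 more Tuesdays after the first → 106.

106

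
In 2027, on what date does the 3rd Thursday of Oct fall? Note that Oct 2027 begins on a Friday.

Oct 21, 2027

Oct 2027 begins on a Friday, so the first Thursday is Oct 7 (6 days later).
The 3rd Thursday is 2 weeks later: 7 + 14 = 21.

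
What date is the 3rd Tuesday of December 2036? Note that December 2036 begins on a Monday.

2036-12-16

December 2036 begins on a Monday, so the first Tuesday is December 2 (1 day later).
The 3rd Tuesday is 2 weeks later: 2 + 14 = 16.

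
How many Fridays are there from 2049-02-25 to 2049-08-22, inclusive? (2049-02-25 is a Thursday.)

2049-02-25 is a Thursday; the first Friday on or after it is 2049-02-26 (1 day later).
From 2049-02-26 to 2049-08-22: 2 + 31 + 30 + 31 + 30 + 31 + 22 = 177 days (rest of February, March, April, May, June, July, August).
177 ÷ 7 = 25 full weeks with remainder 2, so 25 more Fridays after the first → 26.

26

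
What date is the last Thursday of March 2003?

March 2003 begins on a Saturday, so the first Thursday is March 6 (5 days later).
March 2003 has 31 days. Adding weeks: 6, 13, 20, 27 — the last one ≤ 31 is the 27th.

March 27, 2003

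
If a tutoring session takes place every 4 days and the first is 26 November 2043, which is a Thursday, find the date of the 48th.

1 June 2044

The 48th occurrence is 47 intervals after the first: 47 × 4 = 188 days after 26 November 2043.
November has 30 days — 4 days to the end of November leaves 184.
December has 31 days (153 left).
January has 31 days (122 left).
February has 29 days (93 left).
March has 31 days (62 left).
April has 30 days (32 left).
May has 31 days (1 left).
1 day into June → 1 June 2044.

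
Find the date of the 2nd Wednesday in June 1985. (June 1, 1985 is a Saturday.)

12 June 1985

June 1985 begins on a Saturday, so the first Wednesday is June 5 (4 days later).
The 2nd Wednesday is 1 weeks later: 5 + 7 = 12.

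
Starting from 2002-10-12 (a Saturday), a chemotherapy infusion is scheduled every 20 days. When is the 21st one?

2003-11-16

The 21st occurrence is 20 intervals after the first: 20 × 20 = 400 days after 2002-10-12.
October has 31 days — 19 days to the end of October leaves 381.
November has 30 days (351 left).
December has 31 days (320 left).
January has 31 days (289 left).
February has 28 days (261 left).
March has 31 days (230 left).
April has 30 days (200 left).
May has 31 days (169 left).
June has 30 days (139 left).
July has 31 days (108 left).
August has 31 days (77 left).
September has 30 days (47 left).
October has 31 days (16 left).
16 days into November → 2003-11-16.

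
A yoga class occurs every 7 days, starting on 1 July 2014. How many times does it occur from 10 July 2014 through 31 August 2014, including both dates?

7

Occurrences land 7·i days after 1 July 2014 for i = 0, 1, 2, …
10 July 2014 is 9 days after the start; 9 ÷ 7 = 1 remainder 2; since the remainder is 2, round up to i = 2. First occurrence in the window: #3 on 15 July 2014 (2×7 = 14 days in).
31 August 2014 is 61 days after the start; 61 ÷ 7 = 8 remainder 5. Last occurrence in the window: #9 on 26 August 2014.
Occurrences #3 through #9: 7 in total.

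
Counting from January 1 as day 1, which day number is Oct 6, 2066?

279

Days in months before Oct: 31 + 28 + 31 + 30 + 31 + 30 + 31 + 31 + 30 = 273.
Plus 6 days into Oct → day 279.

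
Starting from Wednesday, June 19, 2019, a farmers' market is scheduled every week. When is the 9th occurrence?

August 14, 2019

The 9th occurrence is 8 intervals after the first: 8 × 7 = 56 days after June 19, 2019.
June has 30 days — 11 days to the end of June leaves 45.
July has 31 days (14 left).
14 days into August → August 14, 2019.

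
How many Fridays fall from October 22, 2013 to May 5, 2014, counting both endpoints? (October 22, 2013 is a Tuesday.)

October 22, 2013 is a Tuesday; the first Friday on or after it is October 25, 2013 (3 days later).
From October 25, 2013 to May 5, 2014: 6 + 30 + 31 + 31 + 28 + 31 + 30 + 5 = 192 days (rest of October, November, December, January, February, March, April, May).
192 ÷ 7 = 27 full weeks with remainder 3, so 27 more Fridays after the first → 28.

28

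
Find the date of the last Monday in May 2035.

2035-05-28

The first Monday of May 2035 is May 7.
May 2035 has 31 days. Adding weeks: 7, 14, 21, 28 — the last one ≤ 31 is the 28th.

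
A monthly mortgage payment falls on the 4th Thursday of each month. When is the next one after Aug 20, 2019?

Aug 2019 starts on a Thursday; its first Thursday is the 1st, so the 4th Thursday is the 22nd — Aug 22, 2019.
Aug 22, 2019 is after Aug 20, 2019, so that is the next one.

Aug 22, 2019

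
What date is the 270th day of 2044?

January has 31 days (270 − 31 = 239 remain).
February has 29 days (239 − 29 = 210 remain).
March has 31 days (210 − 31 = 179 remain).
April has 30 days (179 − 30 = 149 remain).
May has 31 days (149 − 31 = 118 remain).
June has 30 days (118 − 30 = 88 remain).
July has 31 days (88 − 31 = 57 remain).
August has 31 days (57 − 31 = 26 remain).
26 into September → September 26.

26 September 2044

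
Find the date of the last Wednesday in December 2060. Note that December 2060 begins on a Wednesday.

December 29, 2060

December 2060 begins on a Wednesday, so the first Wednesday is December 1.
December 2060 has 31 days. Adding weeks: 1, 8, 15, 22, 29 — the last one ≤ 31 is the 29th.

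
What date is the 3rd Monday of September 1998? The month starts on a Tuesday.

21 September 1998

September 1998 begins on a Tuesday, so the first Monday is September 7 (6 days later).
The 3rd Monday is 2 weeks later: 7 + 14 = 21.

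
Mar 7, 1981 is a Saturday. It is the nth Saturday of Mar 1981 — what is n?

Day 7 falls in week ⌈7/7⌉ of the month.
Days 1–7 hold the 1st Saturday, 8–14 the 2nd, 15–21 the 3rd, 22–28 the 4th, 29–31 the 5th.
7 is in the range for the 1st.

1st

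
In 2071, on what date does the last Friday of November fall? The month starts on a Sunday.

November 27, 2071

November 2071 begins on a Sunday, so the first Friday is November 6 (5 days later).
November 2071 has 30 days. Adding weeks: 6, 13, 20, 27 — the last one ≤ 30 is the 27th.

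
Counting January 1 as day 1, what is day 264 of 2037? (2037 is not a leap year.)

21 September 2037

January has 31 days (264 − 31 = 233 remain).
February has 28 days (233 − 28 = 205 remain).
March has 31 days (205 − 31 = 174 remain).
April has 30 days (174 − 30 = 144 remain).
May has 31 days (144 − 31 = 113 remain).
June has 30 days (113 − 30 = 83 remain).
July has 31 days (83 − 31 = 52 remain).
August has 31 days (52 − 31 = 21 remain).
21 into September → September 21.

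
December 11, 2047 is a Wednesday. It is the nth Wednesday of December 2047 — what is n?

Day 11 falls in week ⌈11/7⌉ of the month.
Days 1–7 hold the 1st Wednesday, 8–14 the 2nd, 15–21 the 3rd, 22–28 the 4th, 29–31 the 5th.
11 is in the range for the 2nd.

2nd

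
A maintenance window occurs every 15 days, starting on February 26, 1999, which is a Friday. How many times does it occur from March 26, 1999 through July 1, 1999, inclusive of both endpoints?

7

Occurrences land 15·i days after February 26, 1999 for i = 0, 1, 2, …
March 26, 1999 is 28 days after the start; 28 ÷ 15 = 1 remainder 13; since the remainder is 13, round up to i = 2. First occurrence in the window: #3 on March 28, 1999 (2×15 = 30 days in).
July 1, 1999 is 125 days after the start; 125 ÷ 15 = 8 remainder 5. Last occurrence in the window: #9 on June 26, 1999.
Occurrences #3 through #9: 7 in total.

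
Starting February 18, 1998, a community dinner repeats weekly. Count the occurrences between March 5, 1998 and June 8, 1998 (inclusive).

Occurrences land 7·i days after February 18, 1998 for i = 0, 1, 2, …
March 5, 1998 is 15 days after the start; 15 ÷ 7 = 2 remainder 1; since the remainder is 1, round up to i = 3. First occurrence in the window: #4 on March 11, 1998 (3×7 = 21 days in).
June 8, 1998 is 110 days after the start; 110 ÷ 7 = 15 remainder 5. Last occurrence in the window: #16 on June 3, 1998.
Occurrences #4 through #16: 13 in total.

13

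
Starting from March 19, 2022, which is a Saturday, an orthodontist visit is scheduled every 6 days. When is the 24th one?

August 4, 2022

The 24th occurrence is 23 intervals after the first: 23 × 6 = 138 days after March 19, 2022.
March has 31 days — 12 days to the end of March leaves 126.
April has 30 days (96 left).
May has 31 days (65 left).
June has 30 days (35 left).
July has 31 days (4 left).
4 days into August → August 4, 2022.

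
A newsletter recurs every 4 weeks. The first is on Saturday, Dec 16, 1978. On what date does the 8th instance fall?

The 8th occurrence is 7 intervals after the first: 7 × 28 = 196 days after Dec 16, 1978.
Dec has 31 days — 15 days to the end of Dec leaves 181.
Jan has 31 days (150 left).
Feb has 28 days (122 left).
Mar has 31 days (91 left).
Apr has 30 days (61 left).
May has 31 days (30 left).
30 days into Jun → Jun 30, 1979.

Jun 30, 1979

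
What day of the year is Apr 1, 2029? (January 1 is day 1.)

Days in months before Apr: 31 + 28 + 31 = 90.
Plus 1 day into Apr → day 91.

91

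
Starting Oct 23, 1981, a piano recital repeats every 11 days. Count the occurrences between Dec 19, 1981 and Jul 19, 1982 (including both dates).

19

Occurrences land 11·i days after Oct 23, 1981 for i = 0, 1, 2, …
Dec 19, 1981 is 57 days after the start; 57 ÷ 11 = 5 remainder 2; since the remainder is 2, round up to i = 6. First occurrence in the window: #7 on Dec 28, 1981 (6×11 = 66 days in).
Jul 19, 1982 is 269 days after the start; 269 ÷ 11 = 24 remainder 5. Last occurrence in the window: #25 on Jul 14, 1982.
Occurrences #7 through #25: 19 in total.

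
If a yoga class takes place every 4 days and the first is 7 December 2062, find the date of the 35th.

The 35th occurrence is 34 intervals after the first: 34 × 4 = 136 days after 7 December 2062.
December has 31 days — 24 days to the end of December leaves 112.
January has 31 days (81 left).
February has 28 days (53 left).
March has 31 days (22 left).
22 days into April → 22 April 2063.

22 April 2063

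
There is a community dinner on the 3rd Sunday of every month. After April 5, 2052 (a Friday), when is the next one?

April 21, 2052

April 2052 starts on a Monday; its first Sunday is the 7th, so the 3rd Sunday is the 21st — April 21, 2052.
April 21, 2052 is after April 5, 2052, so that is the next one.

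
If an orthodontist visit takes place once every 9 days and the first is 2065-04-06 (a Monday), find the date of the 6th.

The 6th occurrence is 5 intervals after the first: 5 × 9 = 45 days after 2065-04-06.
April has 30 days — 24 days to the end of April leaves 21.
21 days into May → 2065-05-21.

2065-05-21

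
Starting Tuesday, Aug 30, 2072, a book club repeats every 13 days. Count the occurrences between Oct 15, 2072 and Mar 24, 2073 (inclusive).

12

Occurrences land 13·i days after Aug 30, 2072 for i = 0, 1, 2, …
Oct 15, 2072 is 46 days after the start; 46 ÷ 13 = 3 remainder 7; since the remainder is 7, round up to i = 4. First occurrence in the window: #5 on Oct 21, 2072 (4×13 = 52 days in).
Mar 24, 2073 is 206 days after the start; 206 ÷ 13 = 15 remainder 11. Last occurrence in the window: #16 on Mar 13, 2073.
Occurrences #5 through #16: 12 in total.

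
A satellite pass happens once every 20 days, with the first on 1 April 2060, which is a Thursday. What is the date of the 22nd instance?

The 22nd occurrence is 21 intervals after the first: 21 × 20 = 420 days after 1 April 2060.
April has 30 days — 29 days to the end of April leaves 391.
May has 31 days (360 left).
June has 30 days (330 left).
July has 31 days (299 left).
August has 31 days (268 left).
September has 30 days (238 left).
October has 31 days (207 left).
November has 30 days (177 left).
December has 31 days (146 left).
January has 31 days (115 left).
February has 28 days (87 left).
March has 31 days (56 left).
April has 30 days (26 left).
26 days into May → 26 May 2061.

26 May 2061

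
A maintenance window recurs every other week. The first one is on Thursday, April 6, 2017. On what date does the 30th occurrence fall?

May 17, 2018

The 30th occurrence is 29 intervals after the first: 29 × 14 = 406 days after April 6, 2017.
April has 30 days — 24 days to the end of April leaves 382.
May has 31 days (351 left).
June has 30 days (321 left).
July has 31 days (290 left).
August has 31 days (259 left).
September has 30 days (229 left).
October has 31 days (198 left).
November has 30 days (168 left).
December has 31 days (137 left).
January has 31 days (106 left).
February has 28 days (78 left).
March has 31 days (47 left).
April has 30 days (17 left).
17 days into May → May 17, 2018.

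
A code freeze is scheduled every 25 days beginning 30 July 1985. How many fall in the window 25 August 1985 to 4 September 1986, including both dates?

Occurrences land 25·i days after 30 July 1985 for i = 0, 1, 2, …
25 August 1985 is 26 days after the start; 26 ÷ 25 = 1 remainder 1; since the remainder is 1, round up to i = 2. First occurrence in the window: #3 on 18 September 1985 (2×25 = 50 days in).
4 September 1986 is 401 days after the start; 401 ÷ 25 = 16 remainder 1. Last occurrence in the window: #17 on 3 September 1986.
Occurrences #3 through #17: 15 in total.

15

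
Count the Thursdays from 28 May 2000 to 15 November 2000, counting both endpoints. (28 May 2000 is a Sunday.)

28 May 2000 is a Sunday; the first Thursday on or after it is 1 June 2000 (4 days later).
From 1 June 2000 to 15 November 2000: 29 + 31 + 31 + 30 + 31 + 15 = 167 days (rest of June, July, August, September, October, November).
167 ÷ 7 = 23 full weeks with remainder 6, so 23 more Thursdays after the first → 24.

24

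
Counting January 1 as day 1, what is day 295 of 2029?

22 October 2029

January has 31 days (295 − 31 = 264 remain).
February has 28 days (264 − 28 = 236 remain).
March has 31 days (236 − 31 = 205 remain).
April has 30 days (205 − 30 = 175 remain).
May has 31 days (175 − 31 = 144 remain).
June has 30 days (144 − 30 = 114 remain).
July has 31 days (114 − 31 = 83 remain).
August has 31 days (83 − 31 = 52 remain).
September has 30 days (52 − 30 = 22 remain).
22 into October → October 22.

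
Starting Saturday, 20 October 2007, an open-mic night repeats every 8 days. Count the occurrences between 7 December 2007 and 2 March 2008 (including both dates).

Occurrences land 8·i days after 20 October 2007 for i = 0, 1, 2, …
7 December 2007 is 48 days after the start; 48 ÷ 8 = 6 remainder 0. First occurrence in the window: #7 on 7 December 2007 (6×8 = 48 days in).
2 March 2008 is 134 days after the start; 134 ÷ 8 = 16 remainder 6. Last occurrence in the window: #17 on 25 February 2008.
Occurrences #7 through #17: 11 in total.

11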